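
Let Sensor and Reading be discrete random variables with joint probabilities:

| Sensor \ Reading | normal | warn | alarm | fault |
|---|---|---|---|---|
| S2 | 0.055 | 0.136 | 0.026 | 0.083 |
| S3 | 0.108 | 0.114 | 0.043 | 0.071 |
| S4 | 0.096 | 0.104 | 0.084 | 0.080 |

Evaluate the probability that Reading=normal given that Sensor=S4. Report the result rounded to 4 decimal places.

P(Sensor=S4) = 0.096 + 0.104 + 0.084 + 0.080 = 0.364.
P(Reading=normal | Sensor=S4) = 0.096/0.364 = 0.2637.

0.2637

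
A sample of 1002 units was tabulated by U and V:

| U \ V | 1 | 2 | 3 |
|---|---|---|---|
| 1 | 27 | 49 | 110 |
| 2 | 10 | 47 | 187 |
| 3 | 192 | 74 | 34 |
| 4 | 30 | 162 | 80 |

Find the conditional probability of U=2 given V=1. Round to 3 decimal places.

0.039

Total with V=1: 27 + 10 + 192 + 30 = 259.
P(U=2 | V=1) = 10/259 = 0.039.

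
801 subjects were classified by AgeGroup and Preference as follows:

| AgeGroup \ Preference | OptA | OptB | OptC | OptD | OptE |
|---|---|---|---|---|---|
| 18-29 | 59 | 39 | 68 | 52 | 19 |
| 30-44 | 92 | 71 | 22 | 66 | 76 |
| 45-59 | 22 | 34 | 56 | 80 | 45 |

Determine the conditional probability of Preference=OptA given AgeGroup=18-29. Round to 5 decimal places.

0.24895

Total with AgeGroup=18-29: 59 + 39 + 68 + 52 + 19 = 237.
P(Preference=OptA | AgeGroup=18-29) = 59/237 = 0.24895.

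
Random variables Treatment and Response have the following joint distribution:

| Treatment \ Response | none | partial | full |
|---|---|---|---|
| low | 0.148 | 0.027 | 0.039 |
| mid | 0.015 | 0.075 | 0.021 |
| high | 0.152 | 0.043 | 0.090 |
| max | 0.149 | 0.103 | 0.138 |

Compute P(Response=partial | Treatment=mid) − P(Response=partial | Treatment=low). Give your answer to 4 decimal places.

P(Treatment=mid) = 0.015 + 0.075 + 0.021 = 0.111; P(Response=partial | Treatment=mid) = 0.075/0.111 = 0.67568.
P(Treatment=low) = 0.148 + 0.027 + 0.039 = 0.214; P(Response=partial | Treatment=low) = 0.027/0.214 = 0.12617.
Difference = 0.5495.

0.5495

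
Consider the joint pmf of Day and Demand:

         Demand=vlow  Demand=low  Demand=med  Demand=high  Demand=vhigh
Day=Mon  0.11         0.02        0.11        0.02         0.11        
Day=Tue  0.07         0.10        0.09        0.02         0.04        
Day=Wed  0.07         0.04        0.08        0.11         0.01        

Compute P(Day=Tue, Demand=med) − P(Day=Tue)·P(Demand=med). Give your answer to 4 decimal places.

P(Day=Tue) = 0.07 + 0.10 + 0.09 + 0.02 + 0.04 = 0.32.
P(Demand=med) = 0.11 + 0.09 + 0.08 = 0.28.
P(Day=Tue, Demand=med) − P(Day=Tue)P(Demand=med) = 0.09 − 0.32×0.28 = 0.0004.

0.0004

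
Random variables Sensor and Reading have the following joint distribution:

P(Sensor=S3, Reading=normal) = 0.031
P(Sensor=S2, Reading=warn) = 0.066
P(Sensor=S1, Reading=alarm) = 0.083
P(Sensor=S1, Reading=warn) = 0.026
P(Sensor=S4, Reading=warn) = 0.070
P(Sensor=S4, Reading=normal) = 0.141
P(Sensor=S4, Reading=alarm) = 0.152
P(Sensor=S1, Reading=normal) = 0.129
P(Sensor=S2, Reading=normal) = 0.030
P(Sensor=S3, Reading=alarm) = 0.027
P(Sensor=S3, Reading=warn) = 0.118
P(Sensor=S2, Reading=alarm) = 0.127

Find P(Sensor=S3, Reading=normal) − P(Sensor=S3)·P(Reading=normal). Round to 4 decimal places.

P(Sensor=S3) = 0.031 + 0.118 + 0.027 = 0.176.
P(Reading=normal) = 0.129 + 0.030 + 0.031 + 0.141 = 0.331.
P(Sensor=S3, Reading=normal) − P(Sensor=S3)P(Reading=normal) = 0.031 − 0.176×0.331 = -0.0273.

-0.0273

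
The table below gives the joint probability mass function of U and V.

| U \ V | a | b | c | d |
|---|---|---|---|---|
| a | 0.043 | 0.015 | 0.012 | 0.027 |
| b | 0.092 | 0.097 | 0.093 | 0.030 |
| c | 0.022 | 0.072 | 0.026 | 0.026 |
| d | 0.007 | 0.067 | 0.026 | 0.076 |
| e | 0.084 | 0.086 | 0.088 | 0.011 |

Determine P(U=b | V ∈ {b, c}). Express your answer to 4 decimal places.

0.3265

P(V=b) = 0.015 + 0.097 + 0.072 + 0.067 + 0.086 = 0.337.
P(V=c) = 0.012 + 0.093 + 0.026 + 0.026 + 0.088 = 0.245.
P(V ∈ {b, c}) = 0.337 + 0.245 = 0.582; P(U=b, V ∈ {b, c}) = 0.097 + 0.093 = 0.190.
P(U=b | V ∈ {b, c}) = 0.190/0.582 = 0.3265.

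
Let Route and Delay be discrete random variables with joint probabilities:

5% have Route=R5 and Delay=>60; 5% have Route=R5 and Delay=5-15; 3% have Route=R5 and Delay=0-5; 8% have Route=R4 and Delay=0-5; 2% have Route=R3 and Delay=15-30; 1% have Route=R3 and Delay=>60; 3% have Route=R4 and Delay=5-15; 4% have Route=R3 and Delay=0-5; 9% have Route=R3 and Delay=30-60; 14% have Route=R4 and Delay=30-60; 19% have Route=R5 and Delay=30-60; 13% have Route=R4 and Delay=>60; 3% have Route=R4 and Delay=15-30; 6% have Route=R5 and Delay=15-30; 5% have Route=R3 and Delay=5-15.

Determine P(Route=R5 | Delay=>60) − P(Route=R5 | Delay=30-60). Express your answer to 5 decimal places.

P(Delay=>60) = 0.01 + 0.13 + 0.05 = 0.19; P(Route=R5 | Delay=>60) = 0.05/0.19 = 0.263158.
P(Delay=30-60) = 0.09 + 0.14 + 0.19 = 0.42; P(Route=R5 | Delay=30-60) = 0.19/0.42 = 0.452381.
Difference = -0.18922.

-0.18922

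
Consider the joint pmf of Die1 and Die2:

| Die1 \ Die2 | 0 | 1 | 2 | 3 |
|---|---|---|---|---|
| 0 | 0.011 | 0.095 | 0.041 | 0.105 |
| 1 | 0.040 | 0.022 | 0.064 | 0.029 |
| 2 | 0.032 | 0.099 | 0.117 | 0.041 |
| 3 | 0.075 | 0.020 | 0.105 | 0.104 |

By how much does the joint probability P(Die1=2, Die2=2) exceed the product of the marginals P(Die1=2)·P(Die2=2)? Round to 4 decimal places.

0.0225

P(Die1=2) = 0.032 + 0.099 + 0.117 + 0.041 = 0.289.
P(Die2=2) = 0.041 + 0.064 + 0.117 + 0.105 = 0.327.
P(Die1=2, Die2=2) − P(Die1=2)P(Die2=2) = 0.117 − 0.289×0.327 = 0.0225.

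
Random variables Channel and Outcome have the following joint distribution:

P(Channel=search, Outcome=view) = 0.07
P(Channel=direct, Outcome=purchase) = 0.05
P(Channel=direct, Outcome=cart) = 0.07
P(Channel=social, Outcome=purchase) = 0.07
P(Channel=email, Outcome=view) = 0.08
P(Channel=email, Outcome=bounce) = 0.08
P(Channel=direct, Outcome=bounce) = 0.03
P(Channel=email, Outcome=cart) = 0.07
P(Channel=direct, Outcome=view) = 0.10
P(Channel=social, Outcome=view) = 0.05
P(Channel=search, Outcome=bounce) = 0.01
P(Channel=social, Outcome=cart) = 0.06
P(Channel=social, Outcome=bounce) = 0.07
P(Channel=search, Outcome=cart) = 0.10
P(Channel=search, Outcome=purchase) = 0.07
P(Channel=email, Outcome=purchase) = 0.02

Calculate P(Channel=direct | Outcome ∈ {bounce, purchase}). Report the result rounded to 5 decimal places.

0.20000

P(Outcome=bounce) = 0.08 + 0.01 + 0.07 + 0.03 = 0.19.
P(Outcome=purchase) = 0.02 + 0.07 + 0.07 + 0.05 = 0.21.
P(Outcome ∈ {bounce, purchase}) = 0.19 + 0.21 = 0.40; P(Channel=direct, Outcome ∈ {bounce, purchase}) = 0.03 + 0.05 = 0.08.
P(Channel=direct | Outcome ∈ {bounce, purchase}) = 0.08/0.40 = 0.20000.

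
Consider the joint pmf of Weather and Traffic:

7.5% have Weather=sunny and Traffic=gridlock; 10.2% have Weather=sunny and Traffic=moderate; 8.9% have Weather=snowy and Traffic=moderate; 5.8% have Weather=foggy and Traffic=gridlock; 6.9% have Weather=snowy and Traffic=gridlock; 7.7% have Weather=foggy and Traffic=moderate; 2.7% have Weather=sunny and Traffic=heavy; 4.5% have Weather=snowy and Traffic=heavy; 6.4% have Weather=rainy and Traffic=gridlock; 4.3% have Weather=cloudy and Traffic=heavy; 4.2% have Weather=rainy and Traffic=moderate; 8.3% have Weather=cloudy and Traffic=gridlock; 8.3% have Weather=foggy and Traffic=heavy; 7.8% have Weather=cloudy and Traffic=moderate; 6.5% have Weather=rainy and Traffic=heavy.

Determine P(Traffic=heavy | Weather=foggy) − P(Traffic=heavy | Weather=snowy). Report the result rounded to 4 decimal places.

P(Weather=foggy) = 0.077 + 0.083 + 0.058 = 0.218; P(Traffic=heavy | Weather=foggy) = 0.083/0.218 = 0.38073.
P(Weather=snowy) = 0.089 + 0.045 + 0.069 = 0.203; P(Traffic=heavy | Weather=snowy) = 0.045/0.203 = 0.22167.
Difference = 0.1591.

0.1591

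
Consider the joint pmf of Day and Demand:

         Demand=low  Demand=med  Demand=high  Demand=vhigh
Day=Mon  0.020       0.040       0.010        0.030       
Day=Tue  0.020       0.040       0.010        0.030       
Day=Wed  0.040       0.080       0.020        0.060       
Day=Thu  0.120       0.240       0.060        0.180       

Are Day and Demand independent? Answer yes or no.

Every cell satisfies P(Day,Demand) = P(Day)·P(Demand). For instance P(Day=Thu) = 0.600, P(Demand=med) = 0.400, and 0.600×0.400 = 0.240 matches the joint entry. So Day and Demand are independent.

yes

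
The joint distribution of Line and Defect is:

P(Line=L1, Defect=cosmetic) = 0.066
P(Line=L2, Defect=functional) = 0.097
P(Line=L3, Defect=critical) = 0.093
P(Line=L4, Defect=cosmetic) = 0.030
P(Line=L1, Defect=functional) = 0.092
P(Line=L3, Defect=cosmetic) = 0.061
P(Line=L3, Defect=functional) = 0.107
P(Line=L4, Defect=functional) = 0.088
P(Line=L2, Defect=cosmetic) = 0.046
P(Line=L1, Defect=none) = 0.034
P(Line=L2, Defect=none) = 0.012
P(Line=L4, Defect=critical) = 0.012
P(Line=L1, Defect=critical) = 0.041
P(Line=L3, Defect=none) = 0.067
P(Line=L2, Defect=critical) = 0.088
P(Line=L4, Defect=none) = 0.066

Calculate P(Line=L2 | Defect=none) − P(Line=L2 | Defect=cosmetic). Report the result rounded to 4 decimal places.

-0.1596

P(Defect=none) = 0.034 + 0.012 + 0.067 + 0.066 = 0.179; P(Line=L2 | Defect=none) = 0.012/0.179 = 0.06704.
P(Defect=cosmetic) = 0.066 + 0.046 + 0.061 + 0.030 = 0.203; P(Line=L2 | Defect=cosmetic) = 0.046/0.203 = 0.22660.
Difference = -0.1596.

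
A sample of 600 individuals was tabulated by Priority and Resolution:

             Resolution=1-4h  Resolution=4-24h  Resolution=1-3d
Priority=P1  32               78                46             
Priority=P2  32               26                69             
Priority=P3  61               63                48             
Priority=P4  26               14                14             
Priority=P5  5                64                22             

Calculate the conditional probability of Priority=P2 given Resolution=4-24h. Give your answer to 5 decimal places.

0.10612

Total with Resolution=4-24h: 78 + 26 + 63 + 14 + 64 = 245.
P(Priority=P2 | Resolution=4-24h) = 26/245 = 0.10612.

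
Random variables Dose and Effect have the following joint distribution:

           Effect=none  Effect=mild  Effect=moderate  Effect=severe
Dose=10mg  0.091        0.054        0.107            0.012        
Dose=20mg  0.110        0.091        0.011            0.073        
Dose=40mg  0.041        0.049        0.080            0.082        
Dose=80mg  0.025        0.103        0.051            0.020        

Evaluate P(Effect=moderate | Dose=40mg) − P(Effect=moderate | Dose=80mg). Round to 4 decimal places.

P(Dose=40mg) = 0.041 + 0.049 + 0.080 + 0.082 = 0.252; P(Effect=moderate | Dose=40mg) = 0.080/0.252 = 0.31746.
P(Dose=80mg) = 0.025 + 0.103 + 0.051 + 0.020 = 0.199; P(Effect=moderate | Dose=80mg) = 0.051/0.199 = 0.25628.
Difference = 0.0612.

0.0612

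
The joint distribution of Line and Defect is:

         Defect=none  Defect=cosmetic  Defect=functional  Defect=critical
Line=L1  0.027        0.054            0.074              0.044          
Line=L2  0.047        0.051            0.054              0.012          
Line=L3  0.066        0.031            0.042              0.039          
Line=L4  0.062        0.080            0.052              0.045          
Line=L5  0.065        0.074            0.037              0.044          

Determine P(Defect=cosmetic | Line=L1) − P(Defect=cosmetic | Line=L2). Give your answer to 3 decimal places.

P(Line=L1) = 0.027 + 0.054 + 0.074 + 0.044 = 0.199; P(Defect=cosmetic | Line=L1) = 0.054/0.199 = 0.2714.
P(Line=L2) = 0.047 + 0.051 + 0.054 + 0.012 = 0.164; P(Defect=cosmetic | Line=L2) = 0.051/0.164 = 0.3110.
Difference = -0.040.

-0.040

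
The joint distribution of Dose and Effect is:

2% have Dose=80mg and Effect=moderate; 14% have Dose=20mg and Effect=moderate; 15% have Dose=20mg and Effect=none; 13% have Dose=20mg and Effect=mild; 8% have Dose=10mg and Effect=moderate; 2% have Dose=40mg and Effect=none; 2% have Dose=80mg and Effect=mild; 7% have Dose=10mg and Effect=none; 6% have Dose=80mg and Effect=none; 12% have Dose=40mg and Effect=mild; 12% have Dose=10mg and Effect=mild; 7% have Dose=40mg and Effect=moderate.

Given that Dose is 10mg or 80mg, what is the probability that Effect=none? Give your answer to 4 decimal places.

P(Dose=10mg) = 0.07 + 0.12 + 0.08 = 0.27.
P(Dose=80mg) = 0.06 + 0.02 + 0.02 = 0.10.
P(Dose ∈ {10mg, 80mg}) = 0.27 + 0.10 = 0.37; P(Effect=none, Dose ∈ {10mg, 80mg}) = 0.07 + 0.06 = 0.13.
P(Effect=none | Dose ∈ {10mg, 80mg}) = 0.13/0.37 = 0.3514.

0.3514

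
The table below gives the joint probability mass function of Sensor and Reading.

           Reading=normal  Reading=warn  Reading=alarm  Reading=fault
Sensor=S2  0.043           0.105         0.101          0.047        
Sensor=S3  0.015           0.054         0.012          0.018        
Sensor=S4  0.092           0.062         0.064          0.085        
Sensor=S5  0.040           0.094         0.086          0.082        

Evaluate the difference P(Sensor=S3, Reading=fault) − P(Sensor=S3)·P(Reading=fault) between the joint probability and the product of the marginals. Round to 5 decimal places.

P(Sensor=S3) = 0.015 + 0.054 + 0.012 + 0.018 = 0.099.
P(Reading=fault) = 0.047 + 0.018 + 0.085 + 0.082 = 0.232.
P(Sensor=S3, Reading=fault) − P(Sensor=S3)P(Reading=fault) = 0.018 − 0.099×0.232 = -0.00497.

-0.00497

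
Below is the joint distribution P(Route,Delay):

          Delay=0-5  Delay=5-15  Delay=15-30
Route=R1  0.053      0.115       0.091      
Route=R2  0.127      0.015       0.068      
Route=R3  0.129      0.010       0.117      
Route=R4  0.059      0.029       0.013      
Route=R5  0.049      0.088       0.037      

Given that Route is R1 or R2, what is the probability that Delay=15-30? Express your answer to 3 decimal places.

P(Route=R1) = 0.053 + 0.115 + 0.091 = 0.259.
P(Route=R2) = 0.127 + 0.015 + 0.068 = 0.210.
P(Route ∈ {R1, R2}) = 0.259 + 0.210 = 0.469; P(Delay=15-30, Route ∈ {R1, R2}) = 0.091 + 0.068 = 0.159.
P(Delay=15-30 | Route ∈ {R1, R2}) = 0.159/0.469 = 0.339.

0.339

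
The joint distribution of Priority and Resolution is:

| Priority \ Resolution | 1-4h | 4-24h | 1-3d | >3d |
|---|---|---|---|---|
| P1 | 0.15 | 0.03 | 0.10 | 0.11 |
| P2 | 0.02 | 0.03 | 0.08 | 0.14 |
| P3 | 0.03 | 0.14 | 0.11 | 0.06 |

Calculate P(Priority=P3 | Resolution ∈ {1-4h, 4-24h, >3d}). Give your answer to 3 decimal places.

P(Resolution=1-4h) = 0.15 + 0.02 + 0.03 = 0.20.
P(Resolution=4-24h) = 0.03 + 0.03 + 0.14 = 0.20.
P(Resolution=>3d) = 0.11 + 0.14 + 0.06 = 0.31.
P(Resolution ∈ {1-4h, 4-24h, >3d}) = 0.20 + 0.20 + 0.31 = 0.71; P(Priority=P3, Resolution ∈ {1-4h, 4-24h, >3d}) = 0.03 + 0.14 + 0.06 = 0.23.
P(Priority=P3 | Resolution ∈ {1-4h, 4-24h, >3d}) = 0.23/0.71 = 0.324.

0.324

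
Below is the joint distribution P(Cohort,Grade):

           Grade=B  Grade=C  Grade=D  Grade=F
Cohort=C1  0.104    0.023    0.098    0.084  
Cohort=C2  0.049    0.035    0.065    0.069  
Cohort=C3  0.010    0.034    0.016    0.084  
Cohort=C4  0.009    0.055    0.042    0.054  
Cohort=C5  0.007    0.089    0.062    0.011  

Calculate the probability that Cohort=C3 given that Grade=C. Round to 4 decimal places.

P(Grade=C) = 0.023 + 0.035 + 0.034 + 0.055 + 0.089 = 0.236.
P(Cohort=C3 | Grade=C) = 0.034/0.236 = 0.1441.

0.1441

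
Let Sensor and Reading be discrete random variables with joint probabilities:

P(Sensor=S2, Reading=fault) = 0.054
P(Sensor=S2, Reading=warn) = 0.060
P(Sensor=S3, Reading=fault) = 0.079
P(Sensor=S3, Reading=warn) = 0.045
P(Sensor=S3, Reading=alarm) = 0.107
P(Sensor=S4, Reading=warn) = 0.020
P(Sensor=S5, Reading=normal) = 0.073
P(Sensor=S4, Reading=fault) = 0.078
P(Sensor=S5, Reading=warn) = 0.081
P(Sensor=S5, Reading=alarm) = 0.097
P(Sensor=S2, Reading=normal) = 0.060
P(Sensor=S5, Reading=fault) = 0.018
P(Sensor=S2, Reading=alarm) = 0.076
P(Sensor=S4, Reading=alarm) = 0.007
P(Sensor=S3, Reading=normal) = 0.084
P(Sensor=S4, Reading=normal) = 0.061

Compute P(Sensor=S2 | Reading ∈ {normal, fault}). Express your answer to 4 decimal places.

0.2249

P(Reading=normal) = 0.060 + 0.084 + 0.061 + 0.073 = 0.278.
P(Reading=fault) = 0.054 + 0.079 + 0.078 + 0.018 = 0.229.
P(Reading ∈ {normal, fault}) = 0.278 + 0.229 = 0.507; P(Sensor=S2, Reading ∈ {normal, fault}) = 0.060 + 0.054 = 0.114.
P(Sensor=S2 | Reading ∈ {normal, fault}) = 0.114/0.507 = 0.2249.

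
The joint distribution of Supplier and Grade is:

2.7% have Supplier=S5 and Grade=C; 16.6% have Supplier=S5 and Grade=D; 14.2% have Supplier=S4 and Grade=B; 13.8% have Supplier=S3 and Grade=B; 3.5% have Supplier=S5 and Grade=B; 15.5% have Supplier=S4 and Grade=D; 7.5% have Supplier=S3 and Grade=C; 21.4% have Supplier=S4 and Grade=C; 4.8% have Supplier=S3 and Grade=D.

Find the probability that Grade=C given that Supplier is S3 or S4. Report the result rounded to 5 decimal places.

P(Supplier=S3) = 0.138 + 0.075 + 0.048 = 0.261.
P(Supplier=S4) = 0.142 + 0.214 + 0.155 = 0.511.
P(Supplier ∈ {S3, S4}) = 0.261 + 0.511 = 0.772; P(Grade=C, Supplier ∈ {S3, S4}) = 0.075 + 0.214 = 0.289.
P(Grade=C | Supplier ∈ {S3, S4}) = 0.289/0.772 = 0.37435.

0.37435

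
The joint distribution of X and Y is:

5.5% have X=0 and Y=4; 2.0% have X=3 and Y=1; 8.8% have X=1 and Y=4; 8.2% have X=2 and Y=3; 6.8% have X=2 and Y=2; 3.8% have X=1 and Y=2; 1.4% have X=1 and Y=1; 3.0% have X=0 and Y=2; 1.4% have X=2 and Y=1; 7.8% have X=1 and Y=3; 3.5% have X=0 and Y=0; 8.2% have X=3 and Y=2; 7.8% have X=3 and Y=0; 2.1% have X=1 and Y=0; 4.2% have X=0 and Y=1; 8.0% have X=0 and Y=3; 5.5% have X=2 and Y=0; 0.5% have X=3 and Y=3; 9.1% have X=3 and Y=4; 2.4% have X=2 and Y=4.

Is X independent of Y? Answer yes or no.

P(X=3) = 0.276 and P(Y=3) = 0.245, so their product is 0.06762, but P(X=3, Y=3) = 0.005. Since these differ, X and Y are not independent.

no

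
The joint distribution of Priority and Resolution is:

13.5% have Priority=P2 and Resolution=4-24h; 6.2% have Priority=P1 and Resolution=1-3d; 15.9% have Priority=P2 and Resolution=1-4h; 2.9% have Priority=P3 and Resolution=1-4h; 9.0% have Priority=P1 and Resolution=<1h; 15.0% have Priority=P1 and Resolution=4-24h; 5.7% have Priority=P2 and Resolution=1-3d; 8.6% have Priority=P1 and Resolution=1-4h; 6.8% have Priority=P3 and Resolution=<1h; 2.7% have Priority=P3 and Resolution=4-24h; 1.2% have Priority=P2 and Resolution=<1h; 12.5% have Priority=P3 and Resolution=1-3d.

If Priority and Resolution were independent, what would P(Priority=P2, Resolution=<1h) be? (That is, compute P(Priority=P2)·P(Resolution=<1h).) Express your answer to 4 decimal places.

0.0617

P(Priority=P2) = 0.012 + 0.159 + 0.135 + 0.057 = 0.363.
P(Resolution=<1h) = 0.090 + 0.012 + 0.068 = 0.170.
Product: 0.363 × 0.170 = 0.0617.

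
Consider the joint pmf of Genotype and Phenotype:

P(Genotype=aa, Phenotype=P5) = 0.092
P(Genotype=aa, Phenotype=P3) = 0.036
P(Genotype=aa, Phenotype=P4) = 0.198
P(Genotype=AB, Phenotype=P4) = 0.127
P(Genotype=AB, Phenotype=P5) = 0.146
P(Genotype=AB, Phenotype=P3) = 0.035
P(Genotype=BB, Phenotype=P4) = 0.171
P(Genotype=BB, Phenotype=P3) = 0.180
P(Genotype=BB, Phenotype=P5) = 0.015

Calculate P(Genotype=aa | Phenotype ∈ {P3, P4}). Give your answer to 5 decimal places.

P(Phenotype=P3) = 0.036 + 0.035 + 0.180 = 0.251.
P(Phenotype=P4) = 0.198 + 0.127 + 0.171 = 0.496.
P(Phenotype ∈ {P3, P4}) = 0.251 + 0.496 = 0.747; P(Genotype=aa, Phenotype ∈ {P3, P4}) = 0.036 + 0.198 = 0.234.
P(Genotype=aa | Phenotype ∈ {P3, P4}) = 0.234/0.747 = 0.31325.

0.31325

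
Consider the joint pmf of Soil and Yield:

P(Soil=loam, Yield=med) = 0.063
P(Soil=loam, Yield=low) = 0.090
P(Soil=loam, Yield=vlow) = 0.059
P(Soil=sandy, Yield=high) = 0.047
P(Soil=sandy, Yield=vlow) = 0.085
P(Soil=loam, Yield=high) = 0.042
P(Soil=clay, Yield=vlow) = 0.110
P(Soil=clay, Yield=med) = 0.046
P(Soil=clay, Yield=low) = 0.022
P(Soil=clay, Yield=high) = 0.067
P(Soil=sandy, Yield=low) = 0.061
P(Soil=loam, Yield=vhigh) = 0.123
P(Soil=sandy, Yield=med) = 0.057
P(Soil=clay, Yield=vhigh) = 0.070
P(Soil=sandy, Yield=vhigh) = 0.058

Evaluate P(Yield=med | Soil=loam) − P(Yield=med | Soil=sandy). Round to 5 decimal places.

P(Soil=loam) = 0.059 + 0.090 + 0.063 + 0.042 + 0.123 = 0.377; P(Yield=med | Soil=loam) = 0.063/0.377 = 0.167109.
P(Soil=sandy) = 0.085 + 0.061 + 0.057 + 0.047 + 0.058 = 0.308; P(Yield=med | Soil=sandy) = 0.057/0.308 = 0.185065.
Difference = -0.01796.

-0.01796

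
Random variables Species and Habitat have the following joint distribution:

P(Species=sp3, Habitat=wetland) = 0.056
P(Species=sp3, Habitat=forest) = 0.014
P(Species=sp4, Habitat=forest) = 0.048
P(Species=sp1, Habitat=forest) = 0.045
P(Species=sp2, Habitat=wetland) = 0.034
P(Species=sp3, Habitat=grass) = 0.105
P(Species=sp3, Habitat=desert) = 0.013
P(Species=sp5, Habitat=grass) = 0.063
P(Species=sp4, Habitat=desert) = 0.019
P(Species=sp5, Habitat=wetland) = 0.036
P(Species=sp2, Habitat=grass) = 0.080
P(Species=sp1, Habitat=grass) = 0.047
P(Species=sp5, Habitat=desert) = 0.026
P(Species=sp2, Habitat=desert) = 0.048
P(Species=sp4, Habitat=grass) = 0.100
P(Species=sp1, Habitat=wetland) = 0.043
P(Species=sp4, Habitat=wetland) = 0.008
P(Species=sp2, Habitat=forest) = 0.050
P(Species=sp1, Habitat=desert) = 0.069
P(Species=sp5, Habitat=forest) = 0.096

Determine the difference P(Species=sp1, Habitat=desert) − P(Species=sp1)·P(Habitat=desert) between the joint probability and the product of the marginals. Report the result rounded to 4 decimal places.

P(Species=sp1) = 0.045 + 0.047 + 0.043 + 0.069 = 0.204.
P(Habitat=desert) = 0.069 + 0.048 + 0.013 + 0.019 + 0.026 = 0.175.
P(Species=sp1, Habitat=desert) − P(Species=sp1)P(Habitat=desert) = 0.069 − 0.204×0.175 = 0.0333.

0.0333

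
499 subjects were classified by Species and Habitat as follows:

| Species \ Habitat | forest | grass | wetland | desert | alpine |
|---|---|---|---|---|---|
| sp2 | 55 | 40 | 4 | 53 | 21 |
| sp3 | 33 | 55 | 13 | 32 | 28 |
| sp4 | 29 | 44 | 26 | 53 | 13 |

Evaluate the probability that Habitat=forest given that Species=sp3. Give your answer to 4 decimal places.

Total with Species=sp3: 33 + 55 + 13 + 32 + 28 = 161.
P(Habitat=forest | Species=sp3) = 33/161 = 0.2050.

0.2050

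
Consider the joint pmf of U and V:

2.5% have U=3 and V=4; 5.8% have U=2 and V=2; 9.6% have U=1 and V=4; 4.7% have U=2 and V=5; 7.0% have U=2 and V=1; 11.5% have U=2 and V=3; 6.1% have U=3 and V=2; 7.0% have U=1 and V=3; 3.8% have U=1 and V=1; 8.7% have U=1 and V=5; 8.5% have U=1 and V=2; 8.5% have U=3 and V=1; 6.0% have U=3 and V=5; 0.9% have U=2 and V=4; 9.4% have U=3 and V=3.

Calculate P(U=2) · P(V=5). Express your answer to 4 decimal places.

P(U=2) = 0.070 + 0.058 + 0.115 + 0.009 + 0.047 = 0.299.
P(V=5) = 0.087 + 0.047 + 0.060 = 0.194.
Product: 0.299 × 0.194 = 0.0580.

0.0580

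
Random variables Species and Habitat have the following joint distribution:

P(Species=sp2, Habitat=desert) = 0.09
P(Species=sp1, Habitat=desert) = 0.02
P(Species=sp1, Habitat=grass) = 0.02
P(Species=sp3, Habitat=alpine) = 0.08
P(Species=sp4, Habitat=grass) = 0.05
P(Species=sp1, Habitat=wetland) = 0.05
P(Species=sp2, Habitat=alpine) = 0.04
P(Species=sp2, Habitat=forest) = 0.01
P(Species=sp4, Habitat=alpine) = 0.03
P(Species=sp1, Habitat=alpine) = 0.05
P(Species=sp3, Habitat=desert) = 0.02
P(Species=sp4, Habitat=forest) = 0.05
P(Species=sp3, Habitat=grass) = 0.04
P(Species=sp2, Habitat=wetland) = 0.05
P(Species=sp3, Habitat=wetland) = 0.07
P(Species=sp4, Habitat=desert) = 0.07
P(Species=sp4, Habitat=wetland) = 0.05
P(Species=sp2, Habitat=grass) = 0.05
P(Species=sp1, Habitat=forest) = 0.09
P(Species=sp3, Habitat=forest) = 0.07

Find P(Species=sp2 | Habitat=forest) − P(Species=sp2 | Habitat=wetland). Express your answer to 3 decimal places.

-0.182

P(Habitat=forest) = 0.09 + 0.01 + 0.07 + 0.05 = 0.22; P(Species=sp2 | Habitat=forest) = 0.01/0.22 = 0.0455.
P(Habitat=wetland) = 0.05 + 0.05 + 0.07 + 0.05 = 0.22; P(Species=sp2 | Habitat=wetland) = 0.05/0.22 = 0.2273.
Difference = -0.182.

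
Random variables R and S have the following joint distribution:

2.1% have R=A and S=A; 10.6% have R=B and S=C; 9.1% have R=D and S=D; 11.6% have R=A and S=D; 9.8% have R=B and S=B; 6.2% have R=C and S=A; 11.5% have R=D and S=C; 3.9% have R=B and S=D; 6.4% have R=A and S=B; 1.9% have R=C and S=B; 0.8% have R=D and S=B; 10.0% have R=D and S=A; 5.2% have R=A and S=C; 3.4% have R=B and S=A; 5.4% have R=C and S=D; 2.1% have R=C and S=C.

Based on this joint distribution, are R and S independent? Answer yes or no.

P(R=D) = 0.314 and P(S=B) = 0.189, so their product is 0.05935, but P(R=D, S=B) = 0.008. Since these differ, R and S are not independent.

no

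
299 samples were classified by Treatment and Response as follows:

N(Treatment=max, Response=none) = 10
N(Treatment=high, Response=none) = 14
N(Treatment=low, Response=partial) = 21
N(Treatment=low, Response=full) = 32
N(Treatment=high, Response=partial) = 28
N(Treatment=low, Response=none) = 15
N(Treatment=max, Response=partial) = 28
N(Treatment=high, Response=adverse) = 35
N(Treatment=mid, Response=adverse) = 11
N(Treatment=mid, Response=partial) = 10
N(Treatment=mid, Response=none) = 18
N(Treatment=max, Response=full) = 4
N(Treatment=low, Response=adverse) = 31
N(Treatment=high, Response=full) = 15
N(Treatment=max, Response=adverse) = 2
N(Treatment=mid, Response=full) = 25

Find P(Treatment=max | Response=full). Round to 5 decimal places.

0.05263

Total with Response=full: 32 + 25 + 15 + 4 = 76.
P(Treatment=max | Response=full) = 4/76 = 0.05263.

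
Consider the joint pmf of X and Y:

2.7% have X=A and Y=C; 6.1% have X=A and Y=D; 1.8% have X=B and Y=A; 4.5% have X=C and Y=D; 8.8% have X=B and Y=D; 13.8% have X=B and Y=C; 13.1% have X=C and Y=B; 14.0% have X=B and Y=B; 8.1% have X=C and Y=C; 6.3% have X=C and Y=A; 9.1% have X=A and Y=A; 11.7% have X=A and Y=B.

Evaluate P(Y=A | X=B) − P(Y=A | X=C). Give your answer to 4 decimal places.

P(X=B) = 0.018 + 0.140 + 0.138 + 0.088 = 0.384; P(Y=A | X=B) = 0.018/0.384 = 0.04688.
P(X=C) = 0.063 + 0.131 + 0.081 + 0.045 = 0.320; P(Y=A | X=C) = 0.063/0.320 = 0.19688.
Difference = -0.1500.

-0.1500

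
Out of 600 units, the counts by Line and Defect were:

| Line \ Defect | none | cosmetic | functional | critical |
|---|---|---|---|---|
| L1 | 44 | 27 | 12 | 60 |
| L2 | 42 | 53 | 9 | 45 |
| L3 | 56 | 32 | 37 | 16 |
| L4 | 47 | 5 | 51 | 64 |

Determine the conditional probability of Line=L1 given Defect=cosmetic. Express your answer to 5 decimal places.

0.23077

Total with Defect=cosmetic: 27 + 53 + 32 + 5 = 117.
P(Line=L1 | Defect=cosmetic) = 27/117 = 0.23077.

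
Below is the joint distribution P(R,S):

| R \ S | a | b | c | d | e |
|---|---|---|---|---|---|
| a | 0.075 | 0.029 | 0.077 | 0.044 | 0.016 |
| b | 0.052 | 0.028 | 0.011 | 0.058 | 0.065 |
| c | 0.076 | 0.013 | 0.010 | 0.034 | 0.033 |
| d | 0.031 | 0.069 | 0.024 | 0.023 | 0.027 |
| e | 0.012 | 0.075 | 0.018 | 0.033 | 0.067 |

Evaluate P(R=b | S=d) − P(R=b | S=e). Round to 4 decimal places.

-0.0104

P(S=d) = 0.044 + 0.058 + 0.034 + 0.023 + 0.033 = 0.192; P(R=b | S=d) = 0.058/0.192 = 0.30208.
P(S=e) = 0.016 + 0.065 + 0.033 + 0.027 + 0.067 = 0.208; P(R=b | S=e) = 0.065/0.208 = 0.31250.
Difference = -0.0104.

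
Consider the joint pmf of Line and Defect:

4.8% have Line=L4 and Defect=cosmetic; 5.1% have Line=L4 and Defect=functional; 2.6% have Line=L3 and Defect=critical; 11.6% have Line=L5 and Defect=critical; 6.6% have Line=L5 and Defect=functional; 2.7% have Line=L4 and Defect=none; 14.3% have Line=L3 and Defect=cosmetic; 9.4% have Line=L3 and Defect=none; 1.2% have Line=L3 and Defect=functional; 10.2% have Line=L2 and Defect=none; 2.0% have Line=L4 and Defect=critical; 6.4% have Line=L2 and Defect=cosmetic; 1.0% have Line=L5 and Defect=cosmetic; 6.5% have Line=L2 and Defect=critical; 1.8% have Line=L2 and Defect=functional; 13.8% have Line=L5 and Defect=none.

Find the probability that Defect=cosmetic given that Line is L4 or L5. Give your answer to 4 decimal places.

P(Line=L4) = 0.027 + 0.048 + 0.051 + 0.020 = 0.146.
P(Line=L5) = 0.138 + 0.010 + 0.066 + 0.116 = 0.330.
P(Line ∈ {L4, L5}) = 0.146 + 0.330 = 0.476; P(Defect=cosmetic, Line ∈ {L4, L5}) = 0.048 + 0.010 = 0.058.
P(Defect=cosmetic | Line ∈ {L4, L5}) = 0.058/0.476 = 0.1218.

0.1218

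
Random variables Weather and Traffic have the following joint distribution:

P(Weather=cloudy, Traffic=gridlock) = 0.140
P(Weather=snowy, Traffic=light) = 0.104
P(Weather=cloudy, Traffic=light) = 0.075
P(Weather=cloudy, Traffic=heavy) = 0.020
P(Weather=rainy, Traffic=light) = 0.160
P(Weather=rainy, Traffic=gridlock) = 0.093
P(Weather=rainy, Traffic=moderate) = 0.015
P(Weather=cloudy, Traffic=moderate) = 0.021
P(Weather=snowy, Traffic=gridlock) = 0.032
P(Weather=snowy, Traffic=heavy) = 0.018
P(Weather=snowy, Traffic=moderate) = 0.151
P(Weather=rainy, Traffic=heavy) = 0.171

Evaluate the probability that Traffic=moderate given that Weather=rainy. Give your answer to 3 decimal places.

0.034

P(Weather=rainy) = 0.160 + 0.015 + 0.171 + 0.093 = 0.439.
P(Traffic=moderate | Weather=rainy) = 0.015/0.439 = 0.034.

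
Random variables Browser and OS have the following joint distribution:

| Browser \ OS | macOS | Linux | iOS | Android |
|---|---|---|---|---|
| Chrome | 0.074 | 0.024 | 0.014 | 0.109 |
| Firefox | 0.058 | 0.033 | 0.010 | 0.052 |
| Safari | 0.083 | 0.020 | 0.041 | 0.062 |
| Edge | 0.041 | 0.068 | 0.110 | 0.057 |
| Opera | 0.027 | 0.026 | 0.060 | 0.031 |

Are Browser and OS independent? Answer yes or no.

no

P(Browser=Edge) = 0.276 and P(OS=iOS) = 0.235, so their product is 0.06486, but P(Browser=Edge, OS=iOS) = 0.110. Since these differ, Browser and OS are not independent.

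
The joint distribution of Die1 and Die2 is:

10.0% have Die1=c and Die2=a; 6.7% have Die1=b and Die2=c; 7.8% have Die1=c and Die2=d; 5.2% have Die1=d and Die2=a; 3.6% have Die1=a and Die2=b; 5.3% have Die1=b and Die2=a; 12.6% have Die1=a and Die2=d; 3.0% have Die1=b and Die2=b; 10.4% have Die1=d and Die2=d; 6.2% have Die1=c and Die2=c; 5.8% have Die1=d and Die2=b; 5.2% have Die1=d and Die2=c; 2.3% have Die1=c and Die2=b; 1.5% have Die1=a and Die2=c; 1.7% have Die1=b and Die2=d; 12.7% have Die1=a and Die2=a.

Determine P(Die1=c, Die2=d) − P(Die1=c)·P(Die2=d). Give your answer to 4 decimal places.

-0.0075

P(Die1=c) = 0.100 + 0.023 + 0.062 + 0.078 = 0.263.
P(Die2=d) = 0.126 + 0.017 + 0.078 + 0.104 = 0.325.
P(Die1=c, Die2=d) − P(Die1=c)P(Die2=d) = 0.078 − 0.263×0.325 = -0.0075.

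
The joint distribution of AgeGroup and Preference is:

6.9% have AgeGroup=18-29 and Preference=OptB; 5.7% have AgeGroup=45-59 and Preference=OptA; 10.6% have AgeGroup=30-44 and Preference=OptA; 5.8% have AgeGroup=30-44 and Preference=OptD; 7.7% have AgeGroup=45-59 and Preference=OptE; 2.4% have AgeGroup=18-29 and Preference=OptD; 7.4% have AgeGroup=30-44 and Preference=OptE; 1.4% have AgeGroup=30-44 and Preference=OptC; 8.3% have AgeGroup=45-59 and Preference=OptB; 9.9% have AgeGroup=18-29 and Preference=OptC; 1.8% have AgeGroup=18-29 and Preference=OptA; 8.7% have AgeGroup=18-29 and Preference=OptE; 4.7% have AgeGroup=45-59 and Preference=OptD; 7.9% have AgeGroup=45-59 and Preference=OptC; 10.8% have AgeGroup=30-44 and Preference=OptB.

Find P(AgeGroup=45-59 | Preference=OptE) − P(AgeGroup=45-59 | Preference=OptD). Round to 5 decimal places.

-0.04081

P(Preference=OptE) = 0.087 + 0.074 + 0.077 = 0.238; P(AgeGroup=45-59 | Preference=OptE) = 0.077/0.238 = 0.323529.
P(Preference=OptD) = 0.024 + 0.058 + 0.047 = 0.129; P(AgeGroup=45-59 | Preference=OptD) = 0.047/0.129 = 0.364341.
Difference = -0.04081.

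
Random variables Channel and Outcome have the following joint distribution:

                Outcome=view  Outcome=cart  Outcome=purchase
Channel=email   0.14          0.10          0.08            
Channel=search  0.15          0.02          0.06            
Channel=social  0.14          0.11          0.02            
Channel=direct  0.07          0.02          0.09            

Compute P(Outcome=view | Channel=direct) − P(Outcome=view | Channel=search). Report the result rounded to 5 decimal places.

P(Channel=direct) = 0.07 + 0.02 + 0.09 = 0.18; P(Outcome=view | Channel=direct) = 0.07/0.18 = 0.388889.
P(Channel=search) = 0.15 + 0.02 + 0.06 = 0.23; P(Outcome=view | Channel=search) = 0.15/0.23 = 0.652174.
Difference = -0.26329.

-0.26329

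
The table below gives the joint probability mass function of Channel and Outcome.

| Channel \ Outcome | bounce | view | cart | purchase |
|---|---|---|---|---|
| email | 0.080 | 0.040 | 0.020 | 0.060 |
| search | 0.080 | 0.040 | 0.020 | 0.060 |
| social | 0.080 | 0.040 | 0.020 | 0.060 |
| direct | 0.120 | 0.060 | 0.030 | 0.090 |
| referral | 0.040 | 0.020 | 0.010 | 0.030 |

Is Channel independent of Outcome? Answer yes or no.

yes

Every cell satisfies P(Channel,Outcome) = P(Channel)·P(Outcome). For instance P(Channel=email) = 0.200, P(Outcome=view) = 0.200, and 0.200×0.200 = 0.040 matches the joint entry. So Channel and Outcome are independent.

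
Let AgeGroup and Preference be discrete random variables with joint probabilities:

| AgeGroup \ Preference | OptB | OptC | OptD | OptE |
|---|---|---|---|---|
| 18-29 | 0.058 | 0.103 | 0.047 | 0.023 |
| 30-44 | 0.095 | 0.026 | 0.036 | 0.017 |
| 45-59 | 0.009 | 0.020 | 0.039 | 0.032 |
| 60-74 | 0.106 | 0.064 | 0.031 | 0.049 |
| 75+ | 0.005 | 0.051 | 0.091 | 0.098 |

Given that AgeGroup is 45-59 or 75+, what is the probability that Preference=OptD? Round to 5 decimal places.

P(AgeGroup=45-59) = 0.009 + 0.020 + 0.039 + 0.032 = 0.100.
P(AgeGroup=75+) = 0.005 + 0.051 + 0.091 + 0.098 = 0.245.
P(AgeGroup ∈ {45-59, 75+}) = 0.100 + 0.245 = 0.345; P(Preference=OptD, AgeGroup ∈ {45-59, 75+}) = 0.039 + 0.091 = 0.130.
P(Preference=OptD | AgeGroup ∈ {45-59, 75+}) = 0.130/0.345 = 0.37681.

0.37681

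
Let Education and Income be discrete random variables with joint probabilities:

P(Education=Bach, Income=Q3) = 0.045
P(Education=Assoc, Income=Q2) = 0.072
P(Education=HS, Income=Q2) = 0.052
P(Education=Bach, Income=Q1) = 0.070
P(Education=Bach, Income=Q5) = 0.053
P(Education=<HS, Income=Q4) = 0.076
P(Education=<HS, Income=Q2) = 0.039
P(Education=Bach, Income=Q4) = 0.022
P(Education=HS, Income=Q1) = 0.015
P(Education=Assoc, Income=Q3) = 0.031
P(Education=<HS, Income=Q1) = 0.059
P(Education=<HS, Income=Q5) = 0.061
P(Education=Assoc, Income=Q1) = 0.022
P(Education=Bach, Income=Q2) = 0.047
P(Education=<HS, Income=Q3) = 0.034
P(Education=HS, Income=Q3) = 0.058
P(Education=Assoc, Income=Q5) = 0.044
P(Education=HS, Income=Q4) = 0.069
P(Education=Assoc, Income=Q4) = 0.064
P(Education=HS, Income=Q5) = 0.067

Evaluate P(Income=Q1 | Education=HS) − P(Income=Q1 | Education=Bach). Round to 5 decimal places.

P(Education=HS) = 0.015 + 0.052 + 0.058 + 0.069 + 0.067 = 0.261; P(Income=Q1 | Education=HS) = 0.015/0.261 = 0.057471.
P(Education=Bach) = 0.070 + 0.047 + 0.045 + 0.022 + 0.053 = 0.237; P(Income=Q1 | Education=Bach) = 0.070/0.237 = 0.295359.
Difference = -0.23789.

-0.23789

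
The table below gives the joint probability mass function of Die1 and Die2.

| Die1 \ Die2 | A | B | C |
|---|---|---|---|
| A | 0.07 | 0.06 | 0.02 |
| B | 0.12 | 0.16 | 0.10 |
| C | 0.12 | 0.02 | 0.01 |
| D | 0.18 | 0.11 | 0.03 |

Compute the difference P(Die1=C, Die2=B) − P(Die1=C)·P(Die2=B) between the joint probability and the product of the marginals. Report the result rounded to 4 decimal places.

P(Die1=C) = 0.12 + 0.02 + 0.01 = 0.15.
P(Die2=B) = 0.06 + 0.16 + 0.02 + 0.11 = 0.35.
P(Die1=C, Die2=B) − P(Die1=C)P(Die2=B) = 0.02 − 0.15×0.35 = -0.0325.

-0.0325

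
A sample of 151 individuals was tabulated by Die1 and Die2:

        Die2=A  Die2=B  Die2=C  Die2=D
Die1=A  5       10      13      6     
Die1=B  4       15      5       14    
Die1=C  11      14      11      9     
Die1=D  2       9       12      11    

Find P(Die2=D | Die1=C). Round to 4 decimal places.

0.2000

Total with Die1=C: 11 + 14 + 11 + 9 = 45.
P(Die2=D | Die1=C) = 9/45 = 0.2000.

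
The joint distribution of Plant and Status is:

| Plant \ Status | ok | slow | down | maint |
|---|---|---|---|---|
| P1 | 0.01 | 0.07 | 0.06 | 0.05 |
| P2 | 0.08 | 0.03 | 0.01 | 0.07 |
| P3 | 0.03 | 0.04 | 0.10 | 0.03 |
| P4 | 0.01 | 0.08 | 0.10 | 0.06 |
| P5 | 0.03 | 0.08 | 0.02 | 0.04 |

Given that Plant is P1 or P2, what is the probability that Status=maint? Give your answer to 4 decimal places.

P(Plant=P1) = 0.01 + 0.07 + 0.06 + 0.05 = 0.19.
P(Plant=P2) = 0.08 + 0.03 + 0.01 + 0.07 = 0.19.
P(Plant ∈ {P1, P2}) = 0.19 + 0.19 = 0.38; P(Status=maint, Plant ∈ {P1, P2}) = 0.05 + 0.07 = 0.12.
P(Status=maint | Plant ∈ {P1, P2}) = 0.12/0.38 = 0.3158.

0.3158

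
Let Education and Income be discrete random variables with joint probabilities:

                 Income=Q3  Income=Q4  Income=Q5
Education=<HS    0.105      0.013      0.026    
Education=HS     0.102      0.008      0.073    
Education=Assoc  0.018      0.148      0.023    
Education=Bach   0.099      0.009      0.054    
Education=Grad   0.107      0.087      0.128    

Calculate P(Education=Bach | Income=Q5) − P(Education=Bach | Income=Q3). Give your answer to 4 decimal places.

P(Income=Q5) = 0.026 + 0.073 + 0.023 + 0.054 + 0.128 = 0.304; P(Education=Bach | Income=Q5) = 0.054/0.304 = 0.17763.
P(Income=Q3) = 0.105 + 0.102 + 0.018 + 0.099 + 0.107 = 0.431; P(Education=Bach | Income=Q3) = 0.099/0.431 = 0.22970.
Difference = -0.0521.

-0.0521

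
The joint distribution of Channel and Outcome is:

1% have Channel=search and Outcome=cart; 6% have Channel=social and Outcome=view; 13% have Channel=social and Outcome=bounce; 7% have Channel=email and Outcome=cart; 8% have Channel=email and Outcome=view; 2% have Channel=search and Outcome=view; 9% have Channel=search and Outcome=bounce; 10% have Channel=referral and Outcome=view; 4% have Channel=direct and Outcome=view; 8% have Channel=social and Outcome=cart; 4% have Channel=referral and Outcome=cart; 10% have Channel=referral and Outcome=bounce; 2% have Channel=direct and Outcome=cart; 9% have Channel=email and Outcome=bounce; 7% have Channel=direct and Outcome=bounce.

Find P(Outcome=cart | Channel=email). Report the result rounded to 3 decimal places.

0.292

P(Channel=email) = 0.09 + 0.08 + 0.07 = 0.24.
P(Outcome=cart | Channel=email) = 0.07/0.24 = 0.292.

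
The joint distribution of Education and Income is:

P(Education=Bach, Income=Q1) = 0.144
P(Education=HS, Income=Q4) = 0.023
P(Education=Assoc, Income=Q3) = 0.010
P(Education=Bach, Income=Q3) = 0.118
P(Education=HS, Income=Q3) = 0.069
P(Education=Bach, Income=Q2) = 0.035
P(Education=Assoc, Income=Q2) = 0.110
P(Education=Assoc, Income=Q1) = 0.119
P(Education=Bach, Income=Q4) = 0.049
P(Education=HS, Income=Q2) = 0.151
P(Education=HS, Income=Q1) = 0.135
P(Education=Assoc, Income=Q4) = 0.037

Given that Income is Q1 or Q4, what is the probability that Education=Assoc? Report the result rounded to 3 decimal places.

P(Income=Q1) = 0.135 + 0.119 + 0.144 = 0.398.
P(Income=Q4) = 0.023 + 0.037 + 0.049 = 0.109.
P(Income ∈ {Q1, Q4}) = 0.398 + 0.109 = 0.507; P(Education=Assoc, Income ∈ {Q1, Q4}) = 0.119 + 0.037 = 0.156.
P(Education=Assoc | Income ∈ {Q1, Q4}) = 0.156/0.507 = 0.308.

0.308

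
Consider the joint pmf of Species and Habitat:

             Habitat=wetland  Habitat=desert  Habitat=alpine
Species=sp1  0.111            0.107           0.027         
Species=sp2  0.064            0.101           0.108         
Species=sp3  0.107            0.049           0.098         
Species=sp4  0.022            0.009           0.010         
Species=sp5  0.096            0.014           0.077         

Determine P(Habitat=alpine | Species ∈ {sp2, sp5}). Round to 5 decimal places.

P(Species=sp2) = 0.064 + 0.101 + 0.108 = 0.273.
P(Species=sp5) = 0.096 + 0.014 + 0.077 = 0.187.
P(Species ∈ {sp2, sp5}) = 0.273 + 0.187 = 0.460; P(Habitat=alpine, Species ∈ {sp2, sp5}) = 0.108 + 0.077 = 0.185.
P(Habitat=alpine | Species ∈ {sp2, sp5}) = 0.185/0.460 = 0.40217.

0.40217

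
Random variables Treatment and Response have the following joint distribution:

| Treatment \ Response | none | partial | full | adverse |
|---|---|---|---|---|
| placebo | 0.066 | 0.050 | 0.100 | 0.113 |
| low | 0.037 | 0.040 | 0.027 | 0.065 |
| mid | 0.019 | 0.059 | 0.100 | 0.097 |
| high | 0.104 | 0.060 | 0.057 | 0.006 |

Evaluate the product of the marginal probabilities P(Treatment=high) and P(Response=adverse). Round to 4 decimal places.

0.0638

P(Treatment=high) = 0.104 + 0.060 + 0.057 + 0.006 = 0.227.
P(Response=adverse) = 0.113 + 0.065 + 0.097 + 0.006 = 0.281.
Product: 0.227 × 0.281 = 0.0638.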